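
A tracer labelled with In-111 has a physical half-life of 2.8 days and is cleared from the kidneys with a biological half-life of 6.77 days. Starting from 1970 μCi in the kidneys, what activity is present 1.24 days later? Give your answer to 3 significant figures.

1/t_eff = 1/t_phys + 1/t_biol = 1/2.8 + 1/6.77 = 0.50485 per day.
t_eff = 2.8 × 6.77 / (2.8 + 6.77) ≈ 1.9808 days.
Remaining = 1970 × (1/2)^(1.24/1.9808) = 1970 × (1/2)^0.62602 ≈ 1276.5 μCi.

1280 μCi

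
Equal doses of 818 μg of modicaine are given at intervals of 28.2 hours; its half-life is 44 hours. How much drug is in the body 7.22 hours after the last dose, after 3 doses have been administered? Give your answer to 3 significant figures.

1500 μg

The 3 doses were given 63.62, 35.42, 7.22 hours ago.
Total = 818·(1/2)^(63.62/44) + 818·(1/2)^(35.42/44) + 818·(1/2)^(7.22/44)
      = 300.26 + 468.19 + 730.06 ≈ 1498.5 μg.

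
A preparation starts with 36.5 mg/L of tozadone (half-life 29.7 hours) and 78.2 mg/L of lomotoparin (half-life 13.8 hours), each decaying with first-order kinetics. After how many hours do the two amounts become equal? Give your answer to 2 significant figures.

28 hours

Set 36.5·(1/2)^(t/29.7) = 78.2·(1/2)^(t/13.8).
Taking log₂: log₂(36.5/78.2) = t·(1/29.7 − 1/13.8).
log₂(0.46675) = -1.0993; 1/29.7 − 1/13.8 = -0.038794.
t = -1.0993 / -0.038794 ≈ 28.336 hours.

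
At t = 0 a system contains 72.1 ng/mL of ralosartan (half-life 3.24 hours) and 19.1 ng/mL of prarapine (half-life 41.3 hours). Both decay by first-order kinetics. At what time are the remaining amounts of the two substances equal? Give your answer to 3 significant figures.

Set 72.1·(1/2)^(t/3.24) = 19.1·(1/2)^(t/41.3).
Taking log₂: log₂(72.1/19.1) = t·(1/3.24 − 1/41.3).
log₂(3.7749) = 1.9164; 1/3.24 − 1/41.3 = 0.28443.
t = 1.9164 / 0.28443 ≈ 6.7378 hours.

6.74 hours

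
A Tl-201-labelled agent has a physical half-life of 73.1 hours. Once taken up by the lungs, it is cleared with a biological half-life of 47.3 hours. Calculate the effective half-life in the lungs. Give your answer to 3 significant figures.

28.7 hours

1/t_eff = 1/t_phys + 1/t_biol = 1/73.1 + 1/47.3 = 0.034822 per hour.
t_eff = 73.1 × 47.3 / (73.1 + 47.3) ≈ 28.718 hours.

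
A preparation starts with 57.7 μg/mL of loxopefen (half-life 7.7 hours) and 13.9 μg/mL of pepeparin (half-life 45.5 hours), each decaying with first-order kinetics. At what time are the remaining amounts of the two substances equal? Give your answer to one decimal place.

Set 57.7·(1/2)^(t/7.7) = 13.9·(1/2)^(t/45.5).
Taking log₂: log₂(57.7/13.9) = t·(1/7.7 − 1/45.5).
log₂(4.1511) = 2.0535; 1/7.7 − 1/45.5 = 0.10789.
t = 2.0535 / 0.10789 ≈ 19.033 hours.

19.0 hours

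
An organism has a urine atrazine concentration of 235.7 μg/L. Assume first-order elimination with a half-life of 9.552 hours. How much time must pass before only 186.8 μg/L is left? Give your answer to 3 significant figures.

Fraction remaining = 186.8/235.7 ≈ 0.79253.
n = log₂(235.7/186.8) = ln(1.2618)/ln 2 ≈ 0.33546 half-lives.
t = n × t½ = 0.33546 × 9.552 ≈ 3.2043 hours.

3.20 hours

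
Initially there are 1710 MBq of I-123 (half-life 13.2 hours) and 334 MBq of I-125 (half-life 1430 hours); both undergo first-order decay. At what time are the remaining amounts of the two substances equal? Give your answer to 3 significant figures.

31.4 hours

Set 1710·(1/2)^(t/13.2) = 334·(1/2)^(t/1430).
Taking log₂: log₂(1710/334) = t·(1/13.2 − 1/1430).
log₂(5.1198) = 2.3561; 1/13.2 − 1/1430 = 0.075058.
t = 2.3561 / 0.075058 ≈ 31.39 hours.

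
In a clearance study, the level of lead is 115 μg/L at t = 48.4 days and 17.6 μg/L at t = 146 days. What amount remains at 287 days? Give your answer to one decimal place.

Over Δt = 146 − 48.4 = 97.6 days, the level fell by a factor of 115/17.6 ≈ 6.5341.
n = log₂(6.5341) ≈ 2.708 half-lives, so t½ = 97.6/2.708 ≈ 36.042 days.
From t = 146 to t = 287: 17.6 × (1/2)^((287−146)/36.042) ≈ 1.1691 μg/L.

1.2 μg/L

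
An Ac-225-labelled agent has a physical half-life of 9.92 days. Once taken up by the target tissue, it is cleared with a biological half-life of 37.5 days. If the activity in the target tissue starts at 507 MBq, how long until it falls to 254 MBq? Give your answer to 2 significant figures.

1/t_eff = 1/t_phys + 1/t_biol = 1/9.92 + 1/37.5 = 0.12747 per day.
t_eff = 9.92 × 37.5 / (9.92 + 37.5) ≈ 7.8448 days.
n = log₂(507/254) ≈ 0.99716; t = 0.99716 × 7.8448 ≈ 7.8225 days.

7.8 days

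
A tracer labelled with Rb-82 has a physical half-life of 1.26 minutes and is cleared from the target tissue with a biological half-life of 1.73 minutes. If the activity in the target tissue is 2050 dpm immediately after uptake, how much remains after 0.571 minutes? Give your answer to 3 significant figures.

1190 dpm

1/t_eff = 1/t_phys + 1/t_biol = 1/1.26 + 1/1.73 = 1.3717 per minute.
t_eff = 1.26 × 1.73 / (1.26 + 1.73) ≈ 0.72903 minutes.
Remaining = 2050 × (1/2)^(0.571/0.72903) = 2050 × (1/2)^0.78323 ≈ 1191.2 dpm.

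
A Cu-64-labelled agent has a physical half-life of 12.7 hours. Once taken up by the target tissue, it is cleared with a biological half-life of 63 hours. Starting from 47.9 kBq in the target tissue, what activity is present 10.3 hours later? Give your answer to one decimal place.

24.4 kBq

1/t_eff = 1/t_phys + 1/t_biol = 1/12.7 + 1/63 = 0.094613 per hour.
t_eff = 12.7 × 63 / (12.7 + 63) ≈ 10.569 hours.
Remaining = 47.9 × (1/2)^(10.3/10.569) = 47.9 × (1/2)^0.97452 ≈ 24.377 kBq.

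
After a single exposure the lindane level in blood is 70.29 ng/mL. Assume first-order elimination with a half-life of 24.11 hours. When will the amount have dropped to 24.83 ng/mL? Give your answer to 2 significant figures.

36 hours

Fraction remaining = 24.83/70.29 ≈ 0.35325.
n = log₂(70.29/24.83) = ln(2.8308)/ln 2 ≈ 1.5012 half-lives.
t = n × t½ = 1.5012 × 24.11 ≈ 36.195 hours.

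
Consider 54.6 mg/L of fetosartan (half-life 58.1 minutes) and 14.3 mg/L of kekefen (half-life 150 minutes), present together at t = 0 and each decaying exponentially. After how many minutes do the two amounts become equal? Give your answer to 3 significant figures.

183 minutes

Set 54.6·(1/2)^(t/58.1) = 14.3·(1/2)^(t/150).
Taking log₂: log₂(54.6/14.3) = t·(1/58.1 − 1/150).
log₂(3.8182) = 1.9329; 1/58.1 − 1/150 = 0.010545.
t = 1.9329 / 0.010545 ≈ 183.3 minutes.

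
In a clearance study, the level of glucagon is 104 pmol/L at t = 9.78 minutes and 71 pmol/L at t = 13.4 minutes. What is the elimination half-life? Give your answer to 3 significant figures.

6.57 minutes

Over Δt = 13.4 − 9.78 = 3.62 minutes, the level fell by a factor of 104/71 ≈ 1.4648.
n = log₂(1.4648) ≈ 0.55069 half-lives, so t½ = 3.62/0.55069 ≈ 6.5735 minutes.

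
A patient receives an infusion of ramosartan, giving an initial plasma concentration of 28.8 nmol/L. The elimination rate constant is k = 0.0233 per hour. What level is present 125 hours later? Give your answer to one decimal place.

t½ = ln 2 / k = 0.69315 / 0.0233 ≈ 29.749 hours.
Number of half-lives: n = 125/29.749 ≈ 4.2018.
Remaining = 28.8 × (1/2)^4.2018 = 28.8 × 0.05434 ≈ 1.565 nmol/L.

1.6 nmol/L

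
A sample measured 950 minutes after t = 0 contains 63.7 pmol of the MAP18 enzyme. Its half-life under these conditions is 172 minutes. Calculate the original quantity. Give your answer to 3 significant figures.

Number of half-lives elapsed: n = 950/172 ≈ 5.5233.
A₀ = A × 2^n = 63.7 × 2^5.5233 = 63.7 × 45.99 ≈ 2929.6 pmol.

2930 pmol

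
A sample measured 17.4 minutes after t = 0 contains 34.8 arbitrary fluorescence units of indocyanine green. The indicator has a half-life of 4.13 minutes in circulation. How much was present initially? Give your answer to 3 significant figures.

Number of half-lives elapsed: n = 17.4/4.13 ≈ 4.2131.
A₀ = A × 2^n = 34.8 × 2^4.2131 = 34.8 × 18.547 ≈ 645.42 arbitrary fluorescence units.

645 arbitrary fluorescence units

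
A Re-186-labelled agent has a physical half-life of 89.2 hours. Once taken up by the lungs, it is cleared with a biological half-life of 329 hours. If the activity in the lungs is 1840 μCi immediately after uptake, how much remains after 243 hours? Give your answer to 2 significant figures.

170 μCi

1/t_eff = 1/t_phys + 1/t_biol = 1/89.2 + 1/329 = 0.01425 per hour.
t_eff = 89.2 × 329 / (89.2 + 329) ≈ 70.174 hours.
Remaining = 1840 × (1/2)^(243/70.174) = 1840 × (1/2)^3.4628 ≈ 166.88 μCi.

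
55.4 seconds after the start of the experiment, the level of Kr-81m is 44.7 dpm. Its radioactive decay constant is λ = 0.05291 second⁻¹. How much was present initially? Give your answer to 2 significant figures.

t½ = ln 2 / λ = 0.69315 / 0.05291 ≈ 13.1 seconds.
Number of half-lives elapsed: n = 55.4/13.1 ≈ 4.2288.
A₀ = A × 2^n = 44.7 × 2^4.2288 = 44.7 × 18.75 ≈ 838.14 dpm.

840 dpm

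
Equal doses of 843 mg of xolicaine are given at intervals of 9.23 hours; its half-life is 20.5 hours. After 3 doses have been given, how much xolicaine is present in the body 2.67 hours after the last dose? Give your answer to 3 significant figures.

The 3 doses were given 21.13, 11.9, 2.67 hours ago.
Total = 843·(1/2)^(21.13/20.5) + 843·(1/2)^(11.9/20.5) + 843·(1/2)^(2.67/20.5)
      = 412.62 + 563.75 + 770.23 ≈ 1746.6 mg.

1750 mg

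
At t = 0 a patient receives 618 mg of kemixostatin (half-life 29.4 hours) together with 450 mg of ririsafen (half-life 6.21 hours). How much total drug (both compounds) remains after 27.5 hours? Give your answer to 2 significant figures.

340 mg

kemixostatin: 618 × (1/2)^(27.5/29.4) = 618 × (1/2)^0.93537 ≈ 323.16 mg.
ririsafen: 450 × (1/2)^(27.5/6.21) = 450 × (1/2)^4.4283 ≈ 20.9 mg.
Total = 323.16 + 20.9 ≈ 344.06 mg.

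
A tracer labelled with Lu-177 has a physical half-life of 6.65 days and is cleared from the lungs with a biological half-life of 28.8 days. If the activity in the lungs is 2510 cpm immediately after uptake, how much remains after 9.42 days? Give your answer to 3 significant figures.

1/t_eff = 1/t_phys + 1/t_biol = 1/6.65 + 1/28.8 = 0.1851 per day.
t_eff = 6.65 × 28.8 / (6.65 + 28.8) ≈ 5.4025 days.
Remaining = 2510 × (1/2)^(9.42/5.4025) = 2510 × (1/2)^1.7436 ≈ 749.53 cpm.

750 cpm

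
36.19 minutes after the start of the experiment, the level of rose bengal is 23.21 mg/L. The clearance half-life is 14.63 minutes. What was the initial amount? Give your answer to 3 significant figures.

Number of half-lives elapsed: n = 36.19/14.63 ≈ 2.4737.
A₀ = A × 2^n = 23.21 × 2^2.4737 = 23.21 × 5.5546 ≈ 128.92 mg/L.

129 mg/L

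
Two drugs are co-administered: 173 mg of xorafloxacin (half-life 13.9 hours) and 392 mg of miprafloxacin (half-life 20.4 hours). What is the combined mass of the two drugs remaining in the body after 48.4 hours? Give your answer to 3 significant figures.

91.2 mg

xorafloxacin: 173 × (1/2)^(48.4/13.9) = 173 × (1/2)^3.482 ≈ 15.483 mg.
miprafloxacin: 392 × (1/2)^(48.4/20.4) = 392 × (1/2)^2.3725 ≈ 75.697 mg.
Total = 15.483 + 75.697 ≈ 91.18 mg.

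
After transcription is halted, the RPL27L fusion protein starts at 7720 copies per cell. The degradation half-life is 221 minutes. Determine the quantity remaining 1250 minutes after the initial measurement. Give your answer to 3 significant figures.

153 copies per cell

Number of half-lives: n = 1250/221 ≈ 5.6561.
Remaining = 7720 × (1/2)^5.6561 = 7720 × 0.019831 ≈ 153.09 copies per cell.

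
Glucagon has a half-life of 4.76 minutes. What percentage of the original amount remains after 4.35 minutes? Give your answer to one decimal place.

53.1%

n = 4.35/4.76 ≈ 0.91387 half-lives.
Fraction remaining = (1/2)^0.91387 ≈ 0.53076, i.e. 53.076%.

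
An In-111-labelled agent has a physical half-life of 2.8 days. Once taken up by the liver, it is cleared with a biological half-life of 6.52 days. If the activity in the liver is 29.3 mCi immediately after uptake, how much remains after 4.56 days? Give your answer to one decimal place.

1/t_eff = 1/t_phys + 1/t_biol = 1/2.8 + 1/6.52 = 0.51052 per day.
t_eff = 2.8 × 6.52 / (2.8 + 6.52) ≈ 1.9588 days.
Remaining = 29.3 × (1/2)^(4.56/1.9588) = 29.3 × (1/2)^2.328 ≈ 5.8356 mCi.

5.8 mCi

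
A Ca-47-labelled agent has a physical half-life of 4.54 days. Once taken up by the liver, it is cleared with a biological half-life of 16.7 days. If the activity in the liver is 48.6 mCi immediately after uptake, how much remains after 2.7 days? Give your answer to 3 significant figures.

1/t_eff = 1/t_phys + 1/t_biol = 1/4.54 + 1/16.7 = 0.28014 per day.
t_eff = 4.54 × 16.7 / (4.54 + 16.7) ≈ 3.5696 days.
Remaining = 48.6 × (1/2)^(2.7/3.5696) = 48.6 × (1/2)^0.75639 ≈ 28.77 mCi.

28.8 mCi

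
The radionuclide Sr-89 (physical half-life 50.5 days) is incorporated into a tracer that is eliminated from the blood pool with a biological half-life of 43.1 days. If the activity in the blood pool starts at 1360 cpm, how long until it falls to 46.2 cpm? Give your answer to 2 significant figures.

1/t_eff = 1/t_phys + 1/t_biol = 1/50.5 + 1/43.1 = 0.043004 per day.
t_eff = 50.5 × 43.1 / (50.5 + 43.1) ≈ 23.254 days.
n = log₂(1360/46.2) ≈ 4.8796; t = 4.8796 × 23.254 ≈ 113.47 days.

110 days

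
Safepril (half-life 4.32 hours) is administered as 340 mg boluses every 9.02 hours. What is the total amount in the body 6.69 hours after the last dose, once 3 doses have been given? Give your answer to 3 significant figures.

150 mg

The 3 doses were given 24.73, 15.71, 6.69 hours ago.
Total = 340·(1/2)^(24.73/4.32) + 340·(1/2)^(15.71/4.32) + 340·(1/2)^(6.69/4.32)
      = 6.4302 + 27.338 + 116.23 ≈ 149.99 mg.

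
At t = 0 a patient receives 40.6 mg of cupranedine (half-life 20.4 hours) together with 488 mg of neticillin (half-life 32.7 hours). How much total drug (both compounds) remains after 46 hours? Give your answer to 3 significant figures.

cupranedine: 40.6 × (1/2)^(46/20.4) = 40.6 × (1/2)^2.2549 ≈ 8.5061 mg.
neticillin: 488 × (1/2)^(46/32.7) = 488 × (1/2)^1.4067 ≈ 184.06 mg.
Total = 8.5061 + 184.06 ≈ 192.56 mg.

193 mg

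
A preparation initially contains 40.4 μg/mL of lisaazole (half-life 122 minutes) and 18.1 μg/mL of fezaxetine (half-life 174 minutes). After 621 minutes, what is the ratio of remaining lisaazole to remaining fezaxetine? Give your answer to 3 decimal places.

lisaazole: 40.4 × (1/2)^(621/122) = 40.4 × (1/2)^5.0902 ≈ 1.186 μg/mL.
fezaxetine: 18.1 × (1/2)^(621/174) = 18.1 × (1/2)^3.569 ≈ 1.5252 μg/mL.
Ratio ≈ 1.186 / 1.5252 ≈ 0.77764.

0.778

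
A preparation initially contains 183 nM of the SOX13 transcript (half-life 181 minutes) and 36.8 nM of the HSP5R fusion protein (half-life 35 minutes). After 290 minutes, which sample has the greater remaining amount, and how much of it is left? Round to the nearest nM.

SOX13 transcript, 60 nM

SOX13 transcript: 183 × (1/2)^1.6022 ≈ 60.275 nM.
HSP5R fusion protein: 36.8 × (1/2)^8.2857 ≈ 0.11792 nM.
SOX13 transcript has more remaining, at ≈ 60.275 nM.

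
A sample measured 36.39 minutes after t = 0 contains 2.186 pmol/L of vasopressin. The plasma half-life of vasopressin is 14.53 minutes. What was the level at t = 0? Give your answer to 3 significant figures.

12.4 pmol/L

Number of half-lives elapsed: n = 36.39/14.53 ≈ 2.5045.
A₀ = A × 2^n = 2.186 × 2^2.5045 = 2.186 × 5.6744 ≈ 12.404 pmol/L.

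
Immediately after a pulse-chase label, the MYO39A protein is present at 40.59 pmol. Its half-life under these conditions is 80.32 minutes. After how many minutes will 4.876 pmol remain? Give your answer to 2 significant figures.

250 minutes

Fraction remaining = 4.876/40.59 ≈ 0.12013.
n = log₂(40.59/4.876) = ln(8.3244)/ln 2 ≈ 3.0574 half-lives.
t = n × t½ = 3.0574 × 80.32 ≈ 245.57 minutes.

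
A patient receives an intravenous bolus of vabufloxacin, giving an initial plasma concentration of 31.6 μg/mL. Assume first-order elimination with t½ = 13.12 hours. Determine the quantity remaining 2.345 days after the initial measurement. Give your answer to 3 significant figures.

Convert the elapsed time: 2.345 days = 56.28 hours.
Number of half-lives: n = 56.28/13.12 ≈ 4.2896.
Remaining = 31.6 × (1/2)^4.2896 = 31.6 × 0.051132 ≈ 1.6158 μg/mL.

1.62 μg/mL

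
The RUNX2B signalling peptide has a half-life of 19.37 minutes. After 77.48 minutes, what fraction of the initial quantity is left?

n = 77.48/19.37 ≈ 4 half-lives.
Fraction remaining = (1/2)^4 ≈ 0.0625.

0.0625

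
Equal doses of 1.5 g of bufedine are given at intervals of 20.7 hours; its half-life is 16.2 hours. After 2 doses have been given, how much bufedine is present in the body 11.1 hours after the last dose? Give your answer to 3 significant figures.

1.32 g

The 2 doses were given 31.8, 11.1 hours ago.
Total = 1.5·(1/2)^(31.8/16.2) + 1.5·(1/2)^(11.1/16.2)
      = 0.38475 + 0.93289 ≈ 1.3176 g.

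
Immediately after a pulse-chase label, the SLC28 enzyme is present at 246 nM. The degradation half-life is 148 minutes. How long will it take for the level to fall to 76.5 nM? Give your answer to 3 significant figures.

Fraction remaining = 76.5/246 ≈ 0.31098.
n = log₂(246/76.5) = ln(3.2157)/ln 2 ≈ 1.6851 half-lives.
t = n × t½ = 1.6851 × 148 ≈ 249.4 minutes.

249 minutes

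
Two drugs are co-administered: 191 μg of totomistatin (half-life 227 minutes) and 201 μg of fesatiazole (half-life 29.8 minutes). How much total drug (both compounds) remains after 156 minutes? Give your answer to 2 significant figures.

120 μg

totomistatin: 191 × (1/2)^(156/227) = 191 × (1/2)^0.68722 ≈ 118.62 μg.
fesatiazole: 201 × (1/2)^(156/29.8) = 201 × (1/2)^5.2349 ≈ 5.3375 μg.
Total = 118.62 + 5.3375 ≈ 123.96 μg.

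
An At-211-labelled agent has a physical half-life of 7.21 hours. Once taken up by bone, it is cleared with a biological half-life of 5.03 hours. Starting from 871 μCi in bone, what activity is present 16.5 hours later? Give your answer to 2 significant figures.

1/t_eff = 1/t_phys + 1/t_biol = 1/7.21 + 1/5.03 = 0.3375 per hour.
t_eff = 7.21 × 5.03 / (7.21 + 5.03) ≈ 2.9629 hours.
Remaining = 871 × (1/2)^(16.5/2.9629) = 871 × (1/2)^5.5688 ≈ 18.35 μCi.

18 μCi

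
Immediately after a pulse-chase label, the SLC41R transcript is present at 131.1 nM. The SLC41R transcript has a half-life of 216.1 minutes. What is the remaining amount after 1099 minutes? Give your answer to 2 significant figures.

Number of half-lives: n = 1099/216.1 ≈ 5.0856.
Remaining = 131.1 × (1/2)^5.0856 = 131.1 × 0.02945 ≈ 3.8608 nM.

3.9 nM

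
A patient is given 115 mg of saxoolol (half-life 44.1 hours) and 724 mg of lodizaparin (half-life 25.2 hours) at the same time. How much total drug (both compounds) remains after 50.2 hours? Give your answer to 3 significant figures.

saxoolol: 115 × (1/2)^(50.2/44.1) = 115 × (1/2)^1.1383 ≈ 52.243 mg.
lodizaparin: 724 × (1/2)^(50.2/25.2) = 724 × (1/2)^1.9921 ≈ 182 mg.
Total = 52.243 + 182 ≈ 234.24 mg.

234 mg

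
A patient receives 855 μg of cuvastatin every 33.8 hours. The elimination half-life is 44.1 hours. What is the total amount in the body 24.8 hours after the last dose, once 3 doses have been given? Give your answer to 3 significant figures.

The 3 doses were given 92.4, 58.6, 24.8 hours ago.
Total = 855·(1/2)^(92.4/44.1) + 855·(1/2)^(58.6/44.1) + 855·(1/2)^(24.8/44.1)
      = 200.1 + 340.38 + 579 ≈ 1119.5 μg.

1120 μg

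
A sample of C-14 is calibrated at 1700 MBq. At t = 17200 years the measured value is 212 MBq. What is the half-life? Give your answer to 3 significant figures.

5730 years

A/A₀ = 212/1700 ≈ 0.12471.
n = log₂(8.0189) ≈ 3.0034 half-lives elapsed in 17200 years.
t½ = 17200/3.0034 ≈ 5726.8 years.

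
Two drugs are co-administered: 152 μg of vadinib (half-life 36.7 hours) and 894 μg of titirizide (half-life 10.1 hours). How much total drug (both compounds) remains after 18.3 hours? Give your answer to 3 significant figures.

362 μg

vadinib: 152 × (1/2)^(18.3/36.7) = 152 × (1/2)^0.49864 ≈ 107.58 μg.
titirizide: 894 × (1/2)^(18.3/10.1) = 894 × (1/2)^1.8119 ≈ 254.63 μg.
Total = 107.58 + 254.63 ≈ 362.21 μg.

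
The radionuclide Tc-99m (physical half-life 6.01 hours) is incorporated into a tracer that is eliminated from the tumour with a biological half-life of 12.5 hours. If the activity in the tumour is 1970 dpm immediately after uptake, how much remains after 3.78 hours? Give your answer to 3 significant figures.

1/t_eff = 1/t_phys + 1/t_biol = 1/6.01 + 1/12.5 = 0.24639 per hour.
t_eff = 6.01 × 12.5 / (6.01 + 12.5) ≈ 4.0586 hours.
Remaining = 1970 × (1/2)^(3.78/4.0586) = 1970 × (1/2)^0.93135 ≈ 1033 dpm.

1030 dpm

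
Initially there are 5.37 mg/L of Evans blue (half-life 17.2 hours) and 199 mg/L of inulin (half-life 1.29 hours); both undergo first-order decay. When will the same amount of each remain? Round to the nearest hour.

7 hours

Set 5.37·(1/2)^(t/17.2) = 199·(1/2)^(t/1.29).
Taking log₂: log₂(5.37/199) = t·(1/17.2 − 1/1.29).
log₂(0.026985) = -5.2117; 1/17.2 − 1/1.29 = -0.71705.
t = -5.2117 / -0.71705 ≈ 7.2682 hours.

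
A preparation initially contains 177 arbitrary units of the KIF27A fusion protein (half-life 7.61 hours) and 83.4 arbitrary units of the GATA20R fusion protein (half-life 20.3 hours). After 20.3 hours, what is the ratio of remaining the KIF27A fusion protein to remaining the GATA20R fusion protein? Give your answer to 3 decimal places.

KIF27A fusion protein: 177 × (1/2)^(20.3/7.61) = 177 × (1/2)^2.6675 ≈ 27.859 arbitrary units.
GATA20R fusion protein: 83.4 × (1/2)^(20.3/20.3) = 83.4 × (1/2)^1 ≈ 41.7 arbitrary units.
Ratio ≈ 27.859 / 41.7 ≈ 0.66808.

0.668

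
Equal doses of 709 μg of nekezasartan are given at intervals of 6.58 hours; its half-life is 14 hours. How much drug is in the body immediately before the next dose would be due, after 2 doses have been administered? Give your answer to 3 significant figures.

The 2 doses were given 13.16, 6.58 hours ago.
Total = 709·(1/2)^(13.16/14) + 709·(1/2)^(6.58/14)
      = 369.55 + 511.87 ≈ 881.43 μg.

881 μg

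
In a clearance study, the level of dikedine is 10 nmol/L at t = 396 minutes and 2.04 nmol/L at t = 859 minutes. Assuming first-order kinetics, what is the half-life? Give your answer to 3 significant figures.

Over Δt = 859 − 396 = 463 minutes, the level fell by a factor of 10/2.04 ≈ 4.902.
n = log₂(4.902) ≈ 2.2934 half-lives, so t½ = 463/2.2934 ≈ 201.89 minutes.

202 minutes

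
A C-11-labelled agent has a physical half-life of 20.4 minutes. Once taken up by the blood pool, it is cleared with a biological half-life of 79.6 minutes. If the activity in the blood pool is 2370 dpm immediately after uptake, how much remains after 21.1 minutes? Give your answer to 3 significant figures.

963 dpm

1/t_eff = 1/t_phys + 1/t_biol = 1/20.4 + 1/79.6 = 0.061582 per minute.
t_eff = 20.4 × 79.6 / (20.4 + 79.6) ≈ 16.238 minutes.
Remaining = 2370 × (1/2)^(21.1/16.238) = 2370 × (1/2)^1.2994 ≈ 962.93 dpm.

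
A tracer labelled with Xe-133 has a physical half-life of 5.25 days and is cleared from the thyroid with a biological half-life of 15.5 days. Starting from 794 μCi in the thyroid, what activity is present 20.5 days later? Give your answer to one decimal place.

21.2 μCi

1/t_eff = 1/t_phys + 1/t_biol = 1/5.25 + 1/15.5 = 0.25499 per day.
t_eff = 5.25 × 15.5 / (5.25 + 15.5) ≈ 3.9217 days.
Remaining = 794 × (1/2)^(20.5/3.9217) = 794 × (1/2)^5.2273 ≈ 21.195 μCi.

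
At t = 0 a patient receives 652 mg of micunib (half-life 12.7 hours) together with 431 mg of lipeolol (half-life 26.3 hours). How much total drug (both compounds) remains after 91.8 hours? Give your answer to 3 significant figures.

42.7 mg

micunib: 652 × (1/2)^(91.8/12.7) = 652 × (1/2)^7.2283 ≈ 4.3481 mg.
lipeolol: 431 × (1/2)^(91.8/26.3) = 431 × (1/2)^3.4905 ≈ 38.347 mg.
Total = 4.3481 + 38.347 ≈ 42.695 mg.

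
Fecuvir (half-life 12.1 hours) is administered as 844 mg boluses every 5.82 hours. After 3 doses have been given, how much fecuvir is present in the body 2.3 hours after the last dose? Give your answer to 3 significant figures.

The 3 doses were given 13.94, 8.12, 2.3 hours ago.
Total = 844·(1/2)^(13.94/12.1) + 844·(1/2)^(8.12/12.1) + 844·(1/2)^(2.3/12.1)
      = 379.78 + 530.06 + 739.81 ≈ 1649.7 mg.

1650 mg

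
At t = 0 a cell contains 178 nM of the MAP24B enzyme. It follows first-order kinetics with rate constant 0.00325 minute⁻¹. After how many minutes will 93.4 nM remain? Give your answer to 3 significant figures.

t½ = ln 2 / λ = 0.69315 / 0.00325 ≈ 213.28 minutes.
Fraction remaining = 93.4/178 ≈ 0.52472.
n = log₂(178/93.4) = ln(1.9058)/ln 2 ≈ 0.93038 half-lives.
t = n × t½ = 0.93038 × 213.28 ≈ 198.43 minutes.

198 minutes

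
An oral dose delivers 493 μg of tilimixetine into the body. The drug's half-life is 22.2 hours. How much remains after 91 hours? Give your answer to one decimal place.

28.8 μg

Number of half-lives: n = 91/22.2 ≈ 4.0991.
Remaining = 493 × (1/2)^4.0991 = 493 × 0.058351 ≈ 28.767 μg.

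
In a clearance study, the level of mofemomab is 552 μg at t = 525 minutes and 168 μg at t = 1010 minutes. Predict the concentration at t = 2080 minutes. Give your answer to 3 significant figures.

Over Δt = 1010 − 525 = 485 minutes, the level fell by a factor of 552/168 ≈ 3.2857.
n = log₂(3.2857) ≈ 1.7162 half-lives, so t½ = 485/1.7162 ≈ 282.6 minutes.
From t = 1010 to t = 2080: 168 × (1/2)^((2080−1010)/282.6) ≈ 12.177 μg.

12.2 μg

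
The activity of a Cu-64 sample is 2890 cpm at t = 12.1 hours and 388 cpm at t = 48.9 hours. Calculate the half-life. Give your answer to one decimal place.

Over Δt = 48.9 − 12.1 = 36.8 hours, the level fell by a factor of 2890/388 ≈ 7.4485.
n = log₂(7.4485) ≈ 2.8969 half-lives, so t½ = 36.8/2.8969 ≈ 12.703 hours.

12.7 hours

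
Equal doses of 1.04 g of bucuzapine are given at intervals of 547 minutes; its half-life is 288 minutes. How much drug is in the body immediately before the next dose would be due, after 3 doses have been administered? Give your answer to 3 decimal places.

0.374 g

The 3 doses were given 1641, 1094, 547 minutes ago.
Total = 1.04·(1/2)^(1641/288) + 1.04·(1/2)^(1094/288) + 1.04·(1/2)^(547/288)
      = 0.020035 + 0.074737 + 0.2788 ≈ 0.37357 g.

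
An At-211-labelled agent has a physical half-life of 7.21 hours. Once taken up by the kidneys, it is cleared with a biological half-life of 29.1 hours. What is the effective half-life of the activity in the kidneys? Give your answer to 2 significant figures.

5.8 hours

1/t_eff = 1/t_phys + 1/t_biol = 1/7.21 + 1/29.1 = 0.17306 per hour.
t_eff = 7.21 × 29.1 / (7.21 + 29.1) ≈ 5.7783 hours.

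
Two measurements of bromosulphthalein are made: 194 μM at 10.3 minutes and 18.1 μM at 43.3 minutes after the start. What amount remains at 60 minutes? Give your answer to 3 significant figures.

5.45 μM

Over Δt = 43.3 − 10.3 = 33 minutes, the level fell by a factor of 194/18.1 ≈ 10.718.
n = log₂(10.718) ≈ 3.422 half-lives, so t½ = 33/3.422 ≈ 9.6435 minutes.
From t = 43.3 to t = 60: 18.1 × (1/2)^((60−43.3)/9.6435) ≈ 5.4497 μM.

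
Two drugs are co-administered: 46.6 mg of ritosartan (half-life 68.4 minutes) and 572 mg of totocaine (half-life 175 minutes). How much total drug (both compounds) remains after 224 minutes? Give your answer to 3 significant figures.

ritosartan: 46.6 × (1/2)^(224/68.4) = 46.6 × (1/2)^3.2749 ≈ 4.8146 mg.
totocaine: 572 × (1/2)^(224/175) = 572 × (1/2)^1.28 ≈ 235.55 mg.
Total = 4.8146 + 235.55 ≈ 240.36 mg.

240 mg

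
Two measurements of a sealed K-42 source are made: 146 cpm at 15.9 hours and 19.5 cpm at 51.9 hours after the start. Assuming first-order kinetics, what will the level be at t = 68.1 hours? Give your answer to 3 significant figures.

Over Δt = 51.9 − 15.9 = 36 hours, the level fell by a factor of 146/19.5 ≈ 7.4872.
n = log₂(7.4872) ≈ 2.9044 half-lives, so t½ = 36/2.9044 ≈ 12.395 hours.
From t = 51.9 to t = 68.1: 19.5 × (1/2)^((68.1−51.9)/12.395) ≈ 7.8812 cpm.

7.88 cpm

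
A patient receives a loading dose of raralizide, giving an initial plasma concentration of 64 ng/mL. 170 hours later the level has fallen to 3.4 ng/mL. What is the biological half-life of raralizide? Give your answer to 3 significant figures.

40.1 hours

A/A₀ = 3.4/64 ≈ 0.053125.
n = log₂(18.824) ≈ 4.2345 half-lives elapsed in 170 hours.
t½ = 170/4.2345 ≈ 40.147 hours.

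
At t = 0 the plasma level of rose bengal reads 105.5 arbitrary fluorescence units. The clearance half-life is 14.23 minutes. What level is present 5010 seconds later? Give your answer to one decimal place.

Convert the elapsed time: 5010 seconds = 83.5 minutes.
Number of half-lives: n = 83.5/14.23 ≈ 5.8679.
Remaining = 105.5 × (1/2)^5.8679 = 105.5 × 0.017123 ≈ 1.8065 arbitrary fluorescence units.

1.8 arbitrary fluorescence units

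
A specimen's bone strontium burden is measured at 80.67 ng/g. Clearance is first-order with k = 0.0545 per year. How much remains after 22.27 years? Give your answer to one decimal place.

24.0 ng/g

t½ = ln 2 / k = 0.69315 / 0.0545 ≈ 12.718 years.
Number of half-lives: n = 22.27/12.718 ≈ 1.751.
Remaining = 80.67 × (1/2)^1.751 = 80.67 × 0.29709 ≈ 23.966 ng/g.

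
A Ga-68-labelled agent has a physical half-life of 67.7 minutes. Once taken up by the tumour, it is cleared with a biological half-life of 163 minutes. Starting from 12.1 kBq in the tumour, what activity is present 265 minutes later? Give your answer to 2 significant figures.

1/t_eff = 1/t_phys + 1/t_biol = 1/67.7 + 1/163 = 0.020906 per minute.
t_eff = 67.7 × 163 / (67.7 + 163) ≈ 47.833 minutes.
Remaining = 12.1 × (1/2)^(265/47.833) = 12.1 × (1/2)^5.5401 ≈ 0.26005 kBq.

0.26 kBq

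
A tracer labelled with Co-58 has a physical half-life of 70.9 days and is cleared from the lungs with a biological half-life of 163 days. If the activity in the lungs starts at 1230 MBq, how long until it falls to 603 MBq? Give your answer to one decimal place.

1/t_eff = 1/t_phys + 1/t_biol = 1/70.9 + 1/163 = 0.020239 per day.
t_eff = 70.9 × 163 / (70.9 + 163) ≈ 49.409 days.
n = log₂(1230/603) ≈ 1.0284; t = 1.0284 × 49.409 ≈ 50.813 days.

50.8 days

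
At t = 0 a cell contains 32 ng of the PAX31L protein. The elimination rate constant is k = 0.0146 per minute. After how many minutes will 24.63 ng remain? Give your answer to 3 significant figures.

t½ = ln 2 / k = 0.69315 / 0.0146 ≈ 47.476 minutes.
Fraction remaining = 24.63/32 ≈ 0.76969.
n = log₂(32/24.63) = ln(1.2992)/ln 2 ≈ 0.37766 half-lives.
t = n × t½ = 0.37766 × 47.476 ≈ 17.929 minutes.

17.9 minutes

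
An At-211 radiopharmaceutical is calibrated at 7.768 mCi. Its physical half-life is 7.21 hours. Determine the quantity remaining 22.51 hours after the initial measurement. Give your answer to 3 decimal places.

0.892 mCi

Number of half-lives: n = 22.51/7.21 ≈ 3.1221.
Remaining = 7.768 × (1/2)^3.1221 = 7.768 × 0.11486 ≈ 0.89223 mCi.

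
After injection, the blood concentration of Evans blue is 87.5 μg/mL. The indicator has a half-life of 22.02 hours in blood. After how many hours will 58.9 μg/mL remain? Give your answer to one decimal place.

Fraction remaining = 58.9/87.5 ≈ 0.67314.
n = log₂(87.5/58.9) = ln(1.4856)/ln 2 ≈ 0.57102 half-lives.
t = n × t½ = 0.57102 × 22.02 ≈ 12.574 hours.

12.6 hours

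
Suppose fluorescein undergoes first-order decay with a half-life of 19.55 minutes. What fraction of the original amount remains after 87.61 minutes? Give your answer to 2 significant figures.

n = 87.61/19.55 ≈ 4.4813 half-lives.
Fraction remaining = (1/2)^4.4813 ≈ 0.04477.

0.045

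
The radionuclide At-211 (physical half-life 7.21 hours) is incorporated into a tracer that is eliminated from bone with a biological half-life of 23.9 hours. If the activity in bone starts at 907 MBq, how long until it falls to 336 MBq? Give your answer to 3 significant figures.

1/t_eff = 1/t_phys + 1/t_biol = 1/7.21 + 1/23.9 = 0.18054 per hour.
t_eff = 7.21 × 23.9 / (7.21 + 23.9) ≈ 5.539 hours.
n = log₂(907/336) ≈ 1.4326; t = 1.4326 × 5.539 ≈ 7.9354 hours.

7.94 hours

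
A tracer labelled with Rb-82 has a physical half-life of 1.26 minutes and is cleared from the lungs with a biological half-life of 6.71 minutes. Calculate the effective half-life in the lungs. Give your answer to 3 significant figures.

1/t_eff = 1/t_phys + 1/t_biol = 1/1.26 + 1/6.71 = 0.94268 per minute.
t_eff = 1.26 × 6.71 / (1.26 + 6.71) ≈ 1.0608 minutes.

1.06 minutes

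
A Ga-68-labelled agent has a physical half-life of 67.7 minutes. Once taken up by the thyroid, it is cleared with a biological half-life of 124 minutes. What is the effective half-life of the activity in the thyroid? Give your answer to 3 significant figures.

1/t_eff = 1/t_phys + 1/t_biol = 1/67.7 + 1/124 = 0.022836 per minute.
t_eff = 67.7 × 124 / (67.7 + 124) ≈ 43.791 minutes.

43.8 minutes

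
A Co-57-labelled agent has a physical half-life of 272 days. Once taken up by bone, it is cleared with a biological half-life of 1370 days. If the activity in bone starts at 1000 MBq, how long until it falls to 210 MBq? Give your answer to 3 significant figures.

1/t_eff = 1/t_phys + 1/t_biol = 1/272 + 1/1370 = 0.0044064 per day.
t_eff = 272 × 1370 / (272 + 1370) ≈ 226.94 days.
n = log₂(1000/210) ≈ 2.2515; t = 2.2515 × 226.94 ≈ 510.97 days.

511 days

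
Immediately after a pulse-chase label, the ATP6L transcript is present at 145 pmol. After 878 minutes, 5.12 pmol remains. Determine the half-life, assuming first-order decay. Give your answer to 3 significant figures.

182 minutes

A/A₀ = 5.12/145 ≈ 0.03531.
n = log₂(28.32) ≈ 4.8238 half-lives elapsed in 878 minutes.
t½ = 878/4.8238 ≈ 182.02 minutes.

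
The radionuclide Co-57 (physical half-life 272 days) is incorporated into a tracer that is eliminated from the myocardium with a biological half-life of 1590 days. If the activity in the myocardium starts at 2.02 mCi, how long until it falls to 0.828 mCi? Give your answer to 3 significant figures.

1/t_eff = 1/t_phys + 1/t_biol = 1/272 + 1/1590 = 0.0043054 per day.
t_eff = 272 × 1590 / (272 + 1590) ≈ 232.27 days.
n = log₂(2.02/0.828) ≈ 1.2867; t = 1.2867 × 232.27 ≈ 298.85 days.

299 days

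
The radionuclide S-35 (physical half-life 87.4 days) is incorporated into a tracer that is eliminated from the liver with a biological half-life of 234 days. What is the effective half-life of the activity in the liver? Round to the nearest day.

1/t_eff = 1/t_phys + 1/t_biol = 1/87.4 + 1/234 = 0.015715 per day.
t_eff = 87.4 × 234 / (87.4 + 234) ≈ 63.633 days.

64 days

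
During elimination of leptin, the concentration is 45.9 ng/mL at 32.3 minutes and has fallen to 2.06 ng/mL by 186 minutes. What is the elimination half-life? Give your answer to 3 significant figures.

34.3 minutes

Over Δt = 186 − 32.3 = 153.7 minutes, the level fell by a factor of 45.9/2.06 ≈ 22.282.
n = log₂(22.282) ≈ 4.4778 half-lives, so t½ = 153.7/4.4778 ≈ 34.325 minutes.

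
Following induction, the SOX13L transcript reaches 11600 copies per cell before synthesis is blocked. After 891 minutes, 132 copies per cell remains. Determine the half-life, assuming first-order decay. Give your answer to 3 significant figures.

A/A₀ = 132/11600 ≈ 0.011379.
n = log₂(87.879) ≈ 6.4574 half-lives elapsed in 891 minutes.
t½ = 891/6.4574 ≈ 137.98 minutes.

138 minutes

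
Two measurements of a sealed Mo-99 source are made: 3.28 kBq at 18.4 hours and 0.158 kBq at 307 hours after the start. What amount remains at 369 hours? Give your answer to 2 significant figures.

0.082 kBq

Over Δt = 307 − 18.4 = 288.6 hours, the level fell by a factor of 3.28/0.158 ≈ 20.759.
n = log₂(20.759) ≈ 4.3757 half-lives, so t½ = 288.6/4.3757 ≈ 65.955 hours.
From t = 307 to t = 369: 0.158 × (1/2)^((369−307)/65.955) ≈ 0.082353 kBq.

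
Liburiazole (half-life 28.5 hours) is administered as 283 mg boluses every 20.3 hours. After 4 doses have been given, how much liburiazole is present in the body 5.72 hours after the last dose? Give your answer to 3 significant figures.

The 4 doses were given 66.62, 46.32, 26.02, 5.72 hours ago.
Total = 283·(1/2)^(66.62/28.5) + 283·(1/2)^(46.32/28.5) + 283·(1/2)^(26.02/28.5) + 283·(1/2)^(5.72/28.5)
      = 55.991 + 91.735 + 150.3 + 246.25 ≈ 544.27 mg.

544 mg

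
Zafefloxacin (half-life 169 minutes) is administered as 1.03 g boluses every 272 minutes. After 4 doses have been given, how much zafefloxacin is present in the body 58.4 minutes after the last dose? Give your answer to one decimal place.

The 4 doses were given 874.4, 602.4, 330.4, 58.4 minutes ago.
Total = 1.03·(1/2)^(874.4/169) + 1.03·(1/2)^(602.4/169) + 1.03·(1/2)^(330.4/169) + 1.03·(1/2)^(58.4/169)
      = 0.028531 + 0.08706 + 0.26565 + 0.81061 ≈ 1.1919 g.

1.2 g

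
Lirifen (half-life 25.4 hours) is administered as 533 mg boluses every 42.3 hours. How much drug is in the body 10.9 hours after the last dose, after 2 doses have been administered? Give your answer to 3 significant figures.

521 mg

The 2 doses were given 53.2, 10.9 hours ago.
Total = 533·(1/2)^(53.2/25.4) + 533·(1/2)^(10.9/25.4)
      = 124.8 + 395.86 ≈ 520.67 mg.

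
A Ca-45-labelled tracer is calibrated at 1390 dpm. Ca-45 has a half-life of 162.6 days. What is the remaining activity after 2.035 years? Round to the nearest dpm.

Convert the elapsed time: 2.035 years = 742.775 days.
Number of half-lives: n = 742.775/162.6 ≈ 4.5681.
Remaining = 1390 × (1/2)^4.5681 = 1390 × 0.042156 ≈ 58.597 dpm.

59 dpm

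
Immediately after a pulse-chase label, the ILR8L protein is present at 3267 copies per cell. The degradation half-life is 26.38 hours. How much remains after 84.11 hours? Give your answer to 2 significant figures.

360 copies per cell

Number of half-lives: n = 84.11/26.38 ≈ 3.1884.
Remaining = 3267 × (1/2)^3.1884 = 3267 × 0.1097 ≈ 358.38 copies per cell.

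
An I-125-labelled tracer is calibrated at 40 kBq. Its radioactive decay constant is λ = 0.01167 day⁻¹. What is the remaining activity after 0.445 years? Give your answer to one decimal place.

t½ = ln 2 / λ = 0.69315 / 0.01167 ≈ 59.396 days.
Convert the elapsed time: 0.445 years = 162.425 days.
Number of half-lives: n = 162.425/59.396 ≈ 2.7346.
Remaining = 40 × (1/2)^2.7346 = 40 × 0.15024 ≈ 6.0097 kBq.

6.0 kBq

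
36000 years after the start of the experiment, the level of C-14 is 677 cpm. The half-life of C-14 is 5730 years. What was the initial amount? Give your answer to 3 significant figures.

Number of half-lives elapsed: n = 36000/5730 ≈ 6.2827.
A₀ = A × 2^n = 677 × 2^6.2827 = 677 × 77.855 ≈ 52708 cpm.

52700 cpm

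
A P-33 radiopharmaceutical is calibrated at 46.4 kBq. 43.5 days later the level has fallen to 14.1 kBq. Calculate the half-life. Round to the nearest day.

A/A₀ = 14.1/46.4 ≈ 0.30388.
n = log₂(3.2908) ≈ 1.7184 half-lives elapsed in 43.5 days.
t½ = 43.5/1.7184 ≈ 25.314 days.

25 days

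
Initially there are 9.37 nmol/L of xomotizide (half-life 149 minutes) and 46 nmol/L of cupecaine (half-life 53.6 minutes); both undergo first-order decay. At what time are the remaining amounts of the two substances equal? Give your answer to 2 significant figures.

190 minutes

Set 9.37·(1/2)^(t/149) = 46·(1/2)^(t/53.6).
Taking log₂: log₂(9.37/46) = t·(1/149 − 1/53.6).
log₂(0.2037) = -2.2955; 1/149 − 1/53.6 = -0.011945.
t = -2.2955 / -0.011945 ≈ 192.17 minutes.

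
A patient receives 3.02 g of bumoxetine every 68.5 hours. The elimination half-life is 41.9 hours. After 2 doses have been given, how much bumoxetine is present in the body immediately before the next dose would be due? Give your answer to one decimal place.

1.3 g

The 2 doses were given 137, 68.5 hours ago.
Total = 3.02·(1/2)^(137/41.9) + 3.02·(1/2)^(68.5/41.9)
      = 0.31314 + 0.97246 ≈ 1.2856 g.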